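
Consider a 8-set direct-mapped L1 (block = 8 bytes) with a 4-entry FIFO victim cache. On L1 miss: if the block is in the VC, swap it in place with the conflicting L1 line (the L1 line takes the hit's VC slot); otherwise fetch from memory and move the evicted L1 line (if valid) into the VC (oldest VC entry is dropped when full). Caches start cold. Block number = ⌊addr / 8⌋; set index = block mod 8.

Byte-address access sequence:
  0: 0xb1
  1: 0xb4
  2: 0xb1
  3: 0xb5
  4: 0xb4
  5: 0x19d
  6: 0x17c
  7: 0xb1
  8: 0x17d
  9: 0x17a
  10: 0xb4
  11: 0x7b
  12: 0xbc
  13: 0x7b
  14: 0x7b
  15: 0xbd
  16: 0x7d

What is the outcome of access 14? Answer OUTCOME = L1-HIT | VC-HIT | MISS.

#0 0xb1→b22/s6 MISS; vc=[]
#1 0xb4→b22/s6 L1-HIT; vc=[]
#2 0xb1→b22/s6 L1-HIT; vc=[]
#3 0xb5→b22/s6 L1-HIT; vc=[]
#4 0xb4→b22/s6 L1-HIT; vc=[]
#5 0x19d→b51/s3 MISS; vc=[]
#6 0x17c→b47/s7 MISS; vc=[]
#7 0xb1→b22/s6 L1-HIT; vc=[]
#8 0x17d→b47/s7 L1-HIT; vc=[]
#9 0x17a→b47/s7 L1-HIT; vc=[]
#10 0xb4→b22/s6 L1-HIT; vc=[]
#11 0x7b→b15/s7 MISS; vc=[47]
#12 0xbc→b23/s7 MISS; vc=[47,15]
#13 0x7b→b15/s7 VC-HIT; vc=[47,23]
#14 0x7b→b15/s7 L1-HIT; vc=[47,23]
#15 0xbd→b23/s7 VC-HIT; vc=[47,15]
#16 0x7d→b15/s7 VC-HIT; vc=[47,23]

OUTCOME = L1-HIT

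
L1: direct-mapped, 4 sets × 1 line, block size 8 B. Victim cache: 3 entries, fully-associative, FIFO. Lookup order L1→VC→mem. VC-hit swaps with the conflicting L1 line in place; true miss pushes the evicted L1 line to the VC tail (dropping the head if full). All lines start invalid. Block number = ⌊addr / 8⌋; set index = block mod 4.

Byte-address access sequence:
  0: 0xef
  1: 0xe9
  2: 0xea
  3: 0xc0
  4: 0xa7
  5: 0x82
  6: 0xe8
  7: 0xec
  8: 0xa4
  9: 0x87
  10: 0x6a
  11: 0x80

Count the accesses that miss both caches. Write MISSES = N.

MISSES = 5

#0 0xef→b29/s1 MISS; vc=[]
#1 0xe9→b29/s1 L1-HIT; vc=[]
#2 0xea→b29/s1 L1-HIT; vc=[]
#3 0xc0→b24/s0 MISS; vc=[]
#4 0xa7→b20/s0 MISS; vc=[24]
#5 0x82→b16/s0 MISS; vc=[24,20]
#6 0xe8→b29/s1 L1-HIT; vc=[24,20]
#7 0xec→b29/s1 L1-HIT; vc=[24,20]
#8 0xa4→b20/s0 VC-HIT; vc=[24,16]
#9 0x87→b16/s0 VC-HIT; vc=[24,20]
#10 0x6a→b13/s1 MISS; vc=[24,20,29]
#11 0x80→b16/s0 L1-HIT; vc=[24,20,29]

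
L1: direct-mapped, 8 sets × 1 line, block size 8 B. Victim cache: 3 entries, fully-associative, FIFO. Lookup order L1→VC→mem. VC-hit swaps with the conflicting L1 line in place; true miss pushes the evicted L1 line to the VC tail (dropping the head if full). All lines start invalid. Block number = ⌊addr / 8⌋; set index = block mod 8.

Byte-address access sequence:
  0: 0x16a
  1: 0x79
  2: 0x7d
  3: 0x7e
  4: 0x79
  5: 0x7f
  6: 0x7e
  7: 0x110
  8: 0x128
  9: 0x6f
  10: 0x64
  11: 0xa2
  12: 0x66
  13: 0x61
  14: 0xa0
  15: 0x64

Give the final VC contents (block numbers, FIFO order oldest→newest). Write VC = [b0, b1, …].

VC = [45, 37, 20]

#0 0x16a→b45/s5 MISS; vc=[]
#1 0x79→b15/s7 MISS; vc=[]
#2 0x7d→b15/s7 L1-HIT; vc=[]
#3 0x7e→b15/s7 L1-HIT; vc=[]
#4 0x79→b15/s7 L1-HIT; vc=[]
#5 0x7f→b15/s7 L1-HIT; vc=[]
#6 0x7e→b15/s7 L1-HIT; vc=[]
#7 0x110→b34/s2 MISS; vc=[]
#8 0x128→b37/s5 MISS; vc=[45]
#9 0x6f→b13/s5 MISS; vc=[45,37]
#10 0x64→b12/s4 MISS; vc=[45,37]
#11 0xa2→b20/s4 MISS; vc=[45,37,12]
#12 0x66→b12/s4 VC-HIT; vc=[45,37,20]
#13 0x61→b12/s4 L1-HIT; vc=[45,37,20]
#14 0xa0→b20/s4 VC-HIT; vc=[45,37,12]
#15 0x64→b12/s4 VC-HIT; vc=[45,37,20]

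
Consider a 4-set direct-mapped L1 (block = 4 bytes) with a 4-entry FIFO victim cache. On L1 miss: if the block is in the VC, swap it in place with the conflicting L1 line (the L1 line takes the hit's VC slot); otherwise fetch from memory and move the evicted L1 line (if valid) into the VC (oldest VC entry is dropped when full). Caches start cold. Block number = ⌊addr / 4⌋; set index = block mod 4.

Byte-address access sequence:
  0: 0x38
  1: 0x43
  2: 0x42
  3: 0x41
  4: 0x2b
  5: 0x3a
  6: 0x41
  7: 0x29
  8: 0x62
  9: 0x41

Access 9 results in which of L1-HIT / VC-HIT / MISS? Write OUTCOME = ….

  [0] addr=0x38 blk=14 s=2: MISS | VC []
  [1] addr=0x43 blk=16 s=0: MISS | VC []
  [2] addr=0x42 blk=16 s=0: L1-HIT | VC []
  [3] addr=0x41 blk=16 s=0: L1-HIT | VC []
  [4] addr=0x2b blk=10 s=2: MISS | VC [14]
  [5] addr=0x3a blk=14 s=2: VC-HIT | VC [10]
  [6] addr=0x41 blk=16 s=0: L1-HIT | VC [10]
  [7] addr=0x29 blk=10 s=2: VC-HIT | VC [14]
  [8] addr=0x62 blk=24 s=0: MISS | VC [14, 16]
  [9] addr=0x41 blk=16 s=0: VC-HIT | VC [14, 24]

OUTCOME = VC-HIT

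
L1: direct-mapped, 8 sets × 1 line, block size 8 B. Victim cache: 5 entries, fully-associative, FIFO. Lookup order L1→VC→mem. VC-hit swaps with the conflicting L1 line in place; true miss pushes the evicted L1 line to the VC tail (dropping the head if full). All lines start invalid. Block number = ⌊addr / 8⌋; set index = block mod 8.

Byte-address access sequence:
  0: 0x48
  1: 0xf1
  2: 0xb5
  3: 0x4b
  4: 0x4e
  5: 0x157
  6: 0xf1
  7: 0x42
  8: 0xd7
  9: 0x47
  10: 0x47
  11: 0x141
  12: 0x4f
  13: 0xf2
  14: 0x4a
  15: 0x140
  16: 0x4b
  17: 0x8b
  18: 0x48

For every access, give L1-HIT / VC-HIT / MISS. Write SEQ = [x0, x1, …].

  [0] addr=0x48 blk=9 s=1: MISS | VC []
  [1] addr=0xf1 blk=30 s=6: MISS | VC []
  [2] addr=0xb5 blk=22 s=6: MISS | VC [30]
  [3] addr=0x4b blk=9 s=1: L1-HIT | VC [30]
  [4] addr=0x4e blk=9 s=1: L1-HIT | VC [30]
  [5] addr=0x157 blk=42 s=2: MISS | VC [30]
  [6] addr=0xf1 blk=30 s=6: VC-HIT | VC [22]
  [7] addr=0x42 blk=8 s=0: MISS | VC [22]
  [8] addr=0xd7 blk=26 s=2: MISS | VC [22, 42]
  [9] addr=0x47 blk=8 s=0: L1-HIT | VC [22, 42]
  [10] addr=0x47 blk=8 s=0: L1-HIT | VC [22, 42]
  [11] addr=0x141 blk=40 s=0: MISS | VC [22, 42, 8]
  [12] addr=0x4f blk=9 s=1: L1-HIT | VC [22, 42, 8]
  [13] addr=0xf2 blk=30 s=6: L1-HIT | VC [22, 42, 8]
  [14] addr=0x4a blk=9 s=1: L1-HIT | VC [22, 42, 8]
  [15] addr=0x140 blk=40 s=0: L1-HIT | VC [22, 42, 8]
  [16] addr=0x4b blk=9 s=1: L1-HIT | VC [22, 42, 8]
  [17] addr=0x8b blk=17 s=1: MISS | VC [22, 42, 8, 9]
  [18] addr=0x48 blk=9 s=1: VC-HIT | VC [22, 42, 8, 17]

SEQ = [MISS, MISS, MISS, L1-HIT, L1-HIT, MISS, VC-HIT, MISS, MISS, L1-HIT, L1-HIT, MISS, L1-HIT, L1-HIT, L1-HIT, L1-HIT, L1-HIT, MISS, VC-HIT]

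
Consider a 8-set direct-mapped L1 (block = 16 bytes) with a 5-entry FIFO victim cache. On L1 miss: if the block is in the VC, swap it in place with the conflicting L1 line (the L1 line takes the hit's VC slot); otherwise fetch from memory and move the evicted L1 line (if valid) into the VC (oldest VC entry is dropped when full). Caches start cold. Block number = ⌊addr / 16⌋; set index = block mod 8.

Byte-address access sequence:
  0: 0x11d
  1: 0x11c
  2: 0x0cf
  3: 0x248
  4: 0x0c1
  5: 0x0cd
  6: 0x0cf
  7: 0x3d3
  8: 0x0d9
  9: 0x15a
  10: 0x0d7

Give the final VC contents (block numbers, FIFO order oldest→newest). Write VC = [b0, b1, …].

VC = [36, 61, 21]

0: 0x11d (blk 17, set 1) → MISS  vc=[]
1: 0x11c (blk 17, set 1) → L1-HIT  vc=[]
2: 0xcf (blk 12, set 4) → MISS  vc=[]
3: 0x248 (blk 36, set 4) → MISS  vc=[12]
4: 0xc1 (blk 12, set 4) → VC-HIT  vc=[36]
5: 0xcd (blk 12, set 4) → L1-HIT  vc=[36]
6: 0xcf (blk 12, set 4) → L1-HIT  vc=[36]
7: 0x3d3 (blk 61, set 5) → MISS  vc=[36]
8: 0xd9 (blk 13, set 5) → MISS  vc=[36, 61]
9: 0x15a (blk 21, set 5) → MISS  vc=[36, 61, 13]
10: 0xd7 (blk 13, set 5) → VC-HIT  vc=[36, 61, 21]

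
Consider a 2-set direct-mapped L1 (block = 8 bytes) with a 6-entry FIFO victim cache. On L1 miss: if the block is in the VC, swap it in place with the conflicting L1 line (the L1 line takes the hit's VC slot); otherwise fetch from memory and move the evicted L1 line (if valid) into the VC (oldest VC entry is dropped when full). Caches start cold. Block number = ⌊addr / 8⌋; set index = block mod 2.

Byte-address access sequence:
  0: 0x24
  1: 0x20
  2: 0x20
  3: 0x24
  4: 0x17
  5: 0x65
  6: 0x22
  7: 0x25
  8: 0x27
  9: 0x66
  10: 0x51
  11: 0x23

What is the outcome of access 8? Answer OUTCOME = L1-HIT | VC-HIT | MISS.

  [0] addr=0x24 blk=4 s=0: MISS | VC []
  [1] addr=0x20 blk=4 s=0: L1-HIT | VC []
  [2] addr=0x20 blk=4 s=0: L1-HIT | VC []
  [3] addr=0x24 blk=4 s=0: L1-HIT | VC []
  [4] addr=0x17 blk=2 s=0: MISS | VC [4]
  [5] addr=0x65 blk=12 s=0: MISS | VC [4, 2]
  [6] addr=0x22 blk=4 s=0: VC-HIT | VC [12, 2]
  [7] addr=0x25 blk=4 s=0: L1-HIT | VC [12, 2]
  [8] addr=0x27 blk=4 s=0: L1-HIT | VC [12, 2]
  [9] addr=0x66 blk=12 s=0: VC-HIT | VC [4, 2]
  [10] addr=0x51 blk=10 s=0: MISS | VC [4, 2, 12]
  [11] addr=0x23 blk=4 s=0: VC-HIT | VC [10, 2, 12]

OUTCOME = L1-HIT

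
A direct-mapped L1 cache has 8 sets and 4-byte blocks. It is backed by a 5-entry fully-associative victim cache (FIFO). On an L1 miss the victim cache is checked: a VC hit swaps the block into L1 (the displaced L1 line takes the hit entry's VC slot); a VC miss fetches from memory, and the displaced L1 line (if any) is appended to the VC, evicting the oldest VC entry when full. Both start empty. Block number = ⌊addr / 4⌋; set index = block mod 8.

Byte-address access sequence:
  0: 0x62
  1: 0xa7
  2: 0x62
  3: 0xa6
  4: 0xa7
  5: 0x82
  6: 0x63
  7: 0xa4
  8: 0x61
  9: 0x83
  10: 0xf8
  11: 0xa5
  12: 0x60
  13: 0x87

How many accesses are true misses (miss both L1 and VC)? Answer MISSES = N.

MISSES = 5

0: 0x62 (blk 24, set 0) → MISS  vc=[]
1: 0xa7 (blk 41, set 1) → MISS  vc=[]
2: 0x62 (blk 24, set 0) → L1-HIT  vc=[]
3: 0xa6 (blk 41, set 1) → L1-HIT  vc=[]
4: 0xa7 (blk 41, set 1) → L1-HIT  vc=[]
5: 0x82 (blk 32, set 0) → MISS  vc=[24]
6: 0x63 (blk 24, set 0) → VC-HIT  vc=[32]
7: 0xa4 (blk 41, set 1) → L1-HIT  vc=[32]
8: 0x61 (blk 24, set 0) → L1-HIT  vc=[32]
9: 0x83 (blk 32, set 0) → VC-HIT  vc=[24]
10: 0xf8 (blk 62, set 6) → MISS  vc=[24]
11: 0xa5 (blk 41, set 1) → L1-HIT  vc=[24]
12: 0x60 (blk 24, set 0) → VC-HIT  vc=[32]
13: 0x87 (blk 33, set 1) → MISS  vc=[32, 41]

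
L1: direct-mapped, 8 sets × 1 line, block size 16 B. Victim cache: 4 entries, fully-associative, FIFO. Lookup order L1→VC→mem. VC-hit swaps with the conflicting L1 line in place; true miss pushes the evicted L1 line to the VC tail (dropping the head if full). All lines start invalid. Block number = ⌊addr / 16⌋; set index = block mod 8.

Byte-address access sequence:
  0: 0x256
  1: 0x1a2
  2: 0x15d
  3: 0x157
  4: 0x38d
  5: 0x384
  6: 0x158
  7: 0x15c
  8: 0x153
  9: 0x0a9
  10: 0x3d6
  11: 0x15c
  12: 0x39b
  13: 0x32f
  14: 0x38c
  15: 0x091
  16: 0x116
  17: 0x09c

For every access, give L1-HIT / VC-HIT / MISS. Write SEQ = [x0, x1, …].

#0 0x256→b37/s5 MISS; vc=[]
#1 0x1a2→b26/s2 MISS; vc=[]
#2 0x15d→b21/s5 MISS; vc=[37]
#3 0x157→b21/s5 L1-HIT; vc=[37]
#4 0x38d→b56/s0 MISS; vc=[37]
#5 0x384→b56/s0 L1-HIT; vc=[37]
#6 0x158→b21/s5 L1-HIT; vc=[37]
#7 0x15c→b21/s5 L1-HIT; vc=[37]
#8 0x153→b21/s5 L1-HIT; vc=[37]
#9 0xa9→b10/s2 MISS; vc=[37,26]
#10 0x3d6→b61/s5 MISS; vc=[37,26,21]
#11 0x15c→b21/s5 VC-HIT; vc=[37,26,61]
#12 0x39b→b57/s1 MISS; vc=[37,26,61]
#13 0x32f→b50/s2 MISS; vc=[37,26,61,10]
#14 0x38c→b56/s0 L1-HIT; vc=[37,26,61,10]
#15 0x91→b9/s1 MISS; vc=[26,61,10,57]
#16 0x116→b17/s1 MISS; vc=[61,10,57,9]
#17 0x9c→b9/s1 VC-HIT; vc=[61,10,57,17]

SEQ = [MISS, MISS, MISS, L1-HIT, MISS, L1-HIT, L1-HIT, L1-HIT, L1-HIT, MISS, MISS, VC-HIT, MISS, MISS, L1-HIT, MISS, MISS, VC-HIT]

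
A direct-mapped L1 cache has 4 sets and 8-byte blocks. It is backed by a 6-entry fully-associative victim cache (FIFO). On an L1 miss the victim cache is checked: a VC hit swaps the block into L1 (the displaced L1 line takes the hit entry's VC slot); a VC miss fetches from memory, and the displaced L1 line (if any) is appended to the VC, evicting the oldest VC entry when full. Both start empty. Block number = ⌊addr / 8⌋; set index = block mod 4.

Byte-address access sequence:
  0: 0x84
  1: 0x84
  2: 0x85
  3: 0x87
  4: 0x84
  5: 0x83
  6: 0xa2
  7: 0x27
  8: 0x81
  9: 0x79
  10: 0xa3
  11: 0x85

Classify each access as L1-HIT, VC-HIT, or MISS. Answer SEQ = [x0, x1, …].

#0 0x84→b16/s0 MISS; vc=[]
#1 0x84→b16/s0 L1-HIT; vc=[]
#2 0x85→b16/s0 L1-HIT; vc=[]
#3 0x87→b16/s0 L1-HIT; vc=[]
#4 0x84→b16/s0 L1-HIT; vc=[]
#5 0x83→b16/s0 L1-HIT; vc=[]
#6 0xa2→b20/s0 MISS; vc=[16]
#7 0x27→b4/s0 MISS; vc=[16,20]
#8 0x81→b16/s0 VC-HIT; vc=[4,20]
#9 0x79→b15/s3 MISS; vc=[4,20]
#10 0xa3→b20/s0 VC-HIT; vc=[4,16]
#11 0x85→b16/s0 VC-HIT; vc=[4,20]

SEQ = [MISS, L1-HIT, L1-HIT, L1-HIT, L1-HIT, L1-HIT, MISS, MISS, VC-HIT, MISS, VC-HIT, VC-HIT]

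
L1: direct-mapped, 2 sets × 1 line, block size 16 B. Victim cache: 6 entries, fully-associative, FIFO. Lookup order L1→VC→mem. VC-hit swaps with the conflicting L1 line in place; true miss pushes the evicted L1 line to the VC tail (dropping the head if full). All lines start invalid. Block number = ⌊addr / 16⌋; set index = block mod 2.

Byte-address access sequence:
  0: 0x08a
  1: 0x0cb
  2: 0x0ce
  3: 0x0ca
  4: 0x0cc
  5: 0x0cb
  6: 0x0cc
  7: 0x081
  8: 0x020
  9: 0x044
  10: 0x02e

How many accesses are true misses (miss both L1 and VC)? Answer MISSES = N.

MISSES = 4

0: 0x8a (blk 8, set 0) → MISS  vc=[]
1: 0xcb (blk 12, set 0) → MISS  vc=[8]
2: 0xce (blk 12, set 0) → L1-HIT  vc=[8]
3: 0xca (blk 12, set 0) → L1-HIT  vc=[8]
4: 0xcc (blk 12, set 0) → L1-HIT  vc=[8]
5: 0xcb (blk 12, set 0) → L1-HIT  vc=[8]
6: 0xcc (blk 12, set 0) → L1-HIT  vc=[8]
7: 0x81 (blk 8, set 0) → VC-HIT  vc=[12]
8: 0x20 (blk 2, set 0) → MISS  vc=[12, 8]
9: 0x44 (blk 4, set 0) → MISS  vc=[12, 8, 2]
10: 0x2e (blk 2, set 0) → VC-HIT  vc=[12, 8, 4]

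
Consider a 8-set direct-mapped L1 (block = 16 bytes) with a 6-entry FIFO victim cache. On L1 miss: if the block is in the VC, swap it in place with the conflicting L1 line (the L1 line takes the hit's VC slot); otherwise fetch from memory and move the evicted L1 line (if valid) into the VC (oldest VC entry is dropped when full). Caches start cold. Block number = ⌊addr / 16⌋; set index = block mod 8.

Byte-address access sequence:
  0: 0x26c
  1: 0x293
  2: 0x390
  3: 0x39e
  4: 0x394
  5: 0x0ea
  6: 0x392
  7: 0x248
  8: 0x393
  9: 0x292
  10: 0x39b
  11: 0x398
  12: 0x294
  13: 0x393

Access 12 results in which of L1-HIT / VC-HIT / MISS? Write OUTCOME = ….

OUTCOME = VC-HIT

  [0] addr=0x26c blk=38 s=6: MISS | VC []
  [1] addr=0x293 blk=41 s=1: MISS | VC []
  [2] addr=0x390 blk=57 s=1: MISS | VC [41]
  [3] addr=0x39e blk=57 s=1: L1-HIT | VC [41]
  [4] addr=0x394 blk=57 s=1: L1-HIT | VC [41]
  [5] addr=0xea blk=14 s=6: MISS | VC [41, 38]
  [6] addr=0x392 blk=57 s=1: L1-HIT | VC [41, 38]
  [7] addr=0x248 blk=36 s=4: MISS | VC [41, 38]
  [8] addr=0x393 blk=57 s=1: L1-HIT | VC [41, 38]
  [9] addr=0x292 blk=41 s=1: VC-HIT | VC [57, 38]
  [10] addr=0x39b blk=57 s=1: VC-HIT | VC [41, 38]
  [11] addr=0x398 blk=57 s=1: L1-HIT | VC [41, 38]
  [12] addr=0x294 blk=41 s=1: VC-HIT | VC [57, 38]
  [13] addr=0x393 blk=57 s=1: VC-HIT | VC [41, 38]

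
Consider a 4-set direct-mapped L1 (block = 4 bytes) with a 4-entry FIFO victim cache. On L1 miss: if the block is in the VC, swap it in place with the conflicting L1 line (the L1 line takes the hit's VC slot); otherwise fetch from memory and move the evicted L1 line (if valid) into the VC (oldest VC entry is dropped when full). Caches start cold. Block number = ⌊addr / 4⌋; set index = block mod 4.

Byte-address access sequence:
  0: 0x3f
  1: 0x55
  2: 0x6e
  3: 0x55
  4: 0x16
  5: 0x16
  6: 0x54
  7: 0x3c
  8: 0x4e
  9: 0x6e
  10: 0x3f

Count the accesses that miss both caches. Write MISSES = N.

MISSES = 5

0: 0x3f (blk 15, set 3) → MISS  vc=[]
1: 0x55 (blk 21, set 1) → MISS  vc=[]
2: 0x6e (blk 27, set 3) → MISS  vc=[15]
3: 0x55 (blk 21, set 1) → L1-HIT  vc=[15]
4: 0x16 (blk 5, set 1) → MISS  vc=[15, 21]
5: 0x16 (blk 5, set 1) → L1-HIT  vc=[15, 21]
6: 0x54 (blk 21, set 1) → VC-HIT  vc=[15, 5]
7: 0x3c (blk 15, set 3) → VC-HIT  vc=[27, 5]
8: 0x4e (blk 19, set 3) → MISS  vc=[27, 5, 15]
9: 0x6e (blk 27, set 3) → VC-HIT  vc=[19, 5, 15]
10: 0x3f (blk 15, set 3) → VC-HIT  vc=[19, 5, 27]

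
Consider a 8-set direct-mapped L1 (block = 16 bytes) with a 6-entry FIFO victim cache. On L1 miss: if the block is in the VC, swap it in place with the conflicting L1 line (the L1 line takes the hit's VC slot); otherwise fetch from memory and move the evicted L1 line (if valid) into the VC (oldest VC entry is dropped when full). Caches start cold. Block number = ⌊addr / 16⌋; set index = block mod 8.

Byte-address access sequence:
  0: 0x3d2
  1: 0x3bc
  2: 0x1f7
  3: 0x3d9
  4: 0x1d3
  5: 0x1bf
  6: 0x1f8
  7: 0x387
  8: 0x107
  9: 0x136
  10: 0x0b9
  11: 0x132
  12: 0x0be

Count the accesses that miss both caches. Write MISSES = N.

MISSES = 9

#0 0x3d2→b61/s5 MISS; vc=[]
#1 0x3bc→b59/s3 MISS; vc=[]
#2 0x1f7→b31/s7 MISS; vc=[]
#3 0x3d9→b61/s5 L1-HIT; vc=[]
#4 0x1d3→b29/s5 MISS; vc=[61]
#5 0x1bf→b27/s3 MISS; vc=[61,59]
#6 0x1f8→b31/s7 L1-HIT; vc=[61,59]
#7 0x387→b56/s0 MISS; vc=[61,59]
#8 0x107→b16/s0 MISS; vc=[61,59,56]
#9 0x136→b19/s3 MISS; vc=[61,59,56,27]
#10 0xb9→b11/s3 MISS; vc=[61,59,56,27,19]
#11 0x132→b19/s3 VC-HIT; vc=[61,59,56,27,11]
#12 0xbe→b11/s3 VC-HIT; vc=[61,59,56,27,19]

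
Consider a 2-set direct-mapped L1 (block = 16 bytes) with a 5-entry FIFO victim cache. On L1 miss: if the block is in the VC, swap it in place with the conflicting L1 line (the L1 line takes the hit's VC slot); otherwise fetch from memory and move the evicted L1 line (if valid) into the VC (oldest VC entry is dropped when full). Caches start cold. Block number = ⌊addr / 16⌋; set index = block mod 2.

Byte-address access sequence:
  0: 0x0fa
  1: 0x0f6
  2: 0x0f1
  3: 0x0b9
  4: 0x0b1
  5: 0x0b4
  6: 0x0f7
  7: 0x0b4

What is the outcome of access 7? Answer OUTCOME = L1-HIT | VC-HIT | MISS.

OUTCOME = VC-HIT

  [0] addr=0xfa blk=15 s=1: MISS | VC []
  [1] addr=0xf6 blk=15 s=1: L1-HIT | VC []
  [2] addr=0xf1 blk=15 s=1: L1-HIT | VC []
  [3] addr=0xb9 blk=11 s=1: MISS | VC [15]
  [4] addr=0xb1 blk=11 s=1: L1-HIT | VC [15]
  [5] addr=0xb4 blk=11 s=1: L1-HIT | VC [15]
  [6] addr=0xf7 blk=15 s=1: VC-HIT | VC [11]
  [7] addr=0xb4 blk=11 s=1: VC-HIT | VC [15]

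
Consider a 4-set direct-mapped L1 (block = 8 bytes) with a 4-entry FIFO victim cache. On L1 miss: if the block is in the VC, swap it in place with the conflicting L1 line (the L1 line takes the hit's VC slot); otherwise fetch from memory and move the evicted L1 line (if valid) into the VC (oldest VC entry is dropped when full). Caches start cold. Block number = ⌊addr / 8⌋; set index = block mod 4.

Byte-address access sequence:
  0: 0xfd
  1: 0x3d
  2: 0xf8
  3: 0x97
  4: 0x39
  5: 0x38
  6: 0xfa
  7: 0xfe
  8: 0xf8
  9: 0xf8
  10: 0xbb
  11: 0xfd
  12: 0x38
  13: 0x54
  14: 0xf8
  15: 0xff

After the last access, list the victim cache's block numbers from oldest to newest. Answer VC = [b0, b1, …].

VC = [7, 23, 18]

0: 0xfd (blk 31, set 3) → MISS  vc=[]
1: 0x3d (blk 7, set 3) → MISS  vc=[31]
2: 0xf8 (blk 31, set 3) → VC-HIT  vc=[7]
3: 0x97 (blk 18, set 2) → MISS  vc=[7]
4: 0x39 (blk 7, set 3) → VC-HIT  vc=[31]
5: 0x38 (blk 7, set 3) → L1-HIT  vc=[31]
6: 0xfa (blk 31, set 3) → VC-HIT  vc=[7]
7: 0xfe (blk 31, set 3) → L1-HIT  vc=[7]
8: 0xf8 (blk 31, set 3) → L1-HIT  vc=[7]
9: 0xf8 (blk 31, set 3) → L1-HIT  vc=[7]
10: 0xbb (blk 23, set 3) → MISS  vc=[7, 31]
11: 0xfd (blk 31, set 3) → VC-HIT  vc=[7, 23]
12: 0x38 (blk 7, set 3) → VC-HIT  vc=[31, 23]
13: 0x54 (blk 10, set 2) → MISS  vc=[31, 23, 18]
14: 0xf8 (blk 31, set 3) → VC-HIT  vc=[7, 23, 18]
15: 0xff (blk 31, set 3) → L1-HIT  vc=[7, 23, 18]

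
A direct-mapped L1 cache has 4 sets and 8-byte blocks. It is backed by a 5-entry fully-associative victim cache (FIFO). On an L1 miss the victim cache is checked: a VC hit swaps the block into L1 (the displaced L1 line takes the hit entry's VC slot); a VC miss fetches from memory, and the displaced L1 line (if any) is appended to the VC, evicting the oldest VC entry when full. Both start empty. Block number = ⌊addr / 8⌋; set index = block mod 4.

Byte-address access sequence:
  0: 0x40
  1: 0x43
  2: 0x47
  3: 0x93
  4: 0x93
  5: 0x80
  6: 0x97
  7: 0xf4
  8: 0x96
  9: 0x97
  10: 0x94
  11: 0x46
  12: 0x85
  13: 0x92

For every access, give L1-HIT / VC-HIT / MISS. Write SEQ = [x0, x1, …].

  [0] addr=0x40 blk=8 s=0: MISS | VC []
  [1] addr=0x43 blk=8 s=0: L1-HIT | VC []
  [2] addr=0x47 blk=8 s=0: L1-HIT | VC []
  [3] addr=0x93 blk=18 s=2: MISS | VC []
  [4] addr=0x93 blk=18 s=2: L1-HIT | VC []
  [5] addr=0x80 blk=16 s=0: MISS | VC [8]
  [6] addr=0x97 blk=18 s=2: L1-HIT | VC [8]
  [7] addr=0xf4 blk=30 s=2: MISS | VC [8, 18]
  [8] addr=0x96 blk=18 s=2: VC-HIT | VC [8, 30]
  [9] addr=0x97 blk=18 s=2: L1-HIT | VC [8, 30]
  [10] addr=0x94 blk=18 s=2: L1-HIT | VC [8, 30]
  [11] addr=0x46 blk=8 s=0: VC-HIT | VC [16, 30]
  [12] addr=0x85 blk=16 s=0: VC-HIT | VC [8, 30]
  [13] addr=0x92 blk=18 s=2: L1-HIT | VC [8, 30]

SEQ = [MISS, L1-HIT, L1-HIT, MISS, L1-HIT, MISS, L1-HIT, MISS, VC-HIT, L1-HIT, L1-HIT, VC-HIT, VC-HIT, L1-HIT]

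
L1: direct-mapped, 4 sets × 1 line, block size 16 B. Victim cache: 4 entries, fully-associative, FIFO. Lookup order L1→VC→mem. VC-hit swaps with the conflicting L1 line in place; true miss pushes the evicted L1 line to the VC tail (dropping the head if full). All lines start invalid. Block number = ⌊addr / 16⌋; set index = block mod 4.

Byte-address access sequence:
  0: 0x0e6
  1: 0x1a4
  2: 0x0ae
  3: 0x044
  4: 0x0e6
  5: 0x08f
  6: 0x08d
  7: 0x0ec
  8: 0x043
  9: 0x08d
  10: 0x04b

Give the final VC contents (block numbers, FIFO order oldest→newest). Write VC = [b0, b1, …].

VC = [10, 26, 8]

#0 0xe6→b14/s2 MISS; vc=[]
#1 0x1a4→b26/s2 MISS; vc=[14]
#2 0xae→b10/s2 MISS; vc=[14,26]
#3 0x44→b4/s0 MISS; vc=[14,26]
#4 0xe6→b14/s2 VC-HIT; vc=[10,26]
#5 0x8f→b8/s0 MISS; vc=[10,26,4]
#6 0x8d→b8/s0 L1-HIT; vc=[10,26,4]
#7 0xec→b14/s2 L1-HIT; vc=[10,26,4]
#8 0x43→b4/s0 VC-HIT; vc=[10,26,8]
#9 0x8d→b8/s0 VC-HIT; vc=[10,26,4]
#10 0x4b→b4/s0 VC-HIT; vc=[10,26,8]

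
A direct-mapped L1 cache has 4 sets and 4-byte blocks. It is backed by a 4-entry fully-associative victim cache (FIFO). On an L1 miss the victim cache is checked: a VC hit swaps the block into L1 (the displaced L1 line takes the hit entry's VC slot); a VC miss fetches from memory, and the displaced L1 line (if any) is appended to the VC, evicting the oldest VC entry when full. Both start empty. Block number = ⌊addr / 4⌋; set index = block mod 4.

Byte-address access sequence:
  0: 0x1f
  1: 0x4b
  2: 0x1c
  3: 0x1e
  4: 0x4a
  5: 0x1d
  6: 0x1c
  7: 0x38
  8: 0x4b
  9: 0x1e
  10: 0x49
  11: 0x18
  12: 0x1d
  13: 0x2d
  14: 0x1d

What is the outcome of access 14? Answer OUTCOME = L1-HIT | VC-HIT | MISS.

0: 0x1f (blk 7, set 3) → MISS  vc=[]
1: 0x4b (blk 18, set 2) → MISS  vc=[]
2: 0x1c (blk 7, set 3) → L1-HIT  vc=[]
3: 0x1e (blk 7, set 3) → L1-HIT  vc=[]
4: 0x4a (blk 18, set 2) → L1-HIT  vc=[]
5: 0x1d (blk 7, set 3) → L1-HIT  vc=[]
6: 0x1c (blk 7, set 3) → L1-HIT  vc=[]
7: 0x38 (blk 14, set 2) → MISS  vc=[18]
8: 0x4b (blk 18, set 2) → VC-HIT  vc=[14]
9: 0x1e (blk 7, set 3) → L1-HIT  vc=[14]
10: 0x49 (blk 18, set 2) → L1-HIT  vc=[14]
11: 0x18 (blk 6, set 2) → MISS  vc=[14, 18]
12: 0x1d (blk 7, set 3) → L1-HIT  vc=[14, 18]
13: 0x2d (blk 11, set 3) → MISS  vc=[14, 18, 7]
14: 0x1d (blk 7, set 3) → VC-HIT  vc=[14, 18, 11]

OUTCOME = VC-HIT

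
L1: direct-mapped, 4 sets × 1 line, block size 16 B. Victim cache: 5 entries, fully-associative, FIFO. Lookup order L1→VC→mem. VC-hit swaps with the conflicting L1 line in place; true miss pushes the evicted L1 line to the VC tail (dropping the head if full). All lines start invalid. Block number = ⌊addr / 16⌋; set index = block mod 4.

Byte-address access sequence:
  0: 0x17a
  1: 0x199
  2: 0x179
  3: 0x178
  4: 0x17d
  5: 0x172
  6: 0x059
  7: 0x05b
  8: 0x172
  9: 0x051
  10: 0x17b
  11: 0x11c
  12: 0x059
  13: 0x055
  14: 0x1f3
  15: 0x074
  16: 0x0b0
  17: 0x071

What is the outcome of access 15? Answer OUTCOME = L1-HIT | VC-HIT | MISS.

#0 0x17a→b23/s3 MISS; vc=[]
#1 0x199→b25/s1 MISS; vc=[]
#2 0x179→b23/s3 L1-HIT; vc=[]
#3 0x178→b23/s3 L1-HIT; vc=[]
#4 0x17d→b23/s3 L1-HIT; vc=[]
#5 0x172→b23/s3 L1-HIT; vc=[]
#6 0x59→b5/s1 MISS; vc=[25]
#7 0x5b→b5/s1 L1-HIT; vc=[25]
#8 0x172→b23/s3 L1-HIT; vc=[25]
#9 0x51→b5/s1 L1-HIT; vc=[25]
#10 0x17b→b23/s3 L1-HIT; vc=[25]
#11 0x11c→b17/s1 MISS; vc=[25,5]
#12 0x59→b5/s1 VC-HIT; vc=[25,17]
#13 0x55→b5/s1 L1-HIT; vc=[25,17]
#14 0x1f3→b31/s3 MISS; vc=[25,17,23]
#15 0x74→b7/s3 MISS; vc=[25,17,23,31]
#16 0xb0→b11/s3 MISS; vc=[25,17,23,31,7]
#17 0x71→b7/s3 VC-HIT; vc=[25,17,23,31,11]

OUTCOME = MISS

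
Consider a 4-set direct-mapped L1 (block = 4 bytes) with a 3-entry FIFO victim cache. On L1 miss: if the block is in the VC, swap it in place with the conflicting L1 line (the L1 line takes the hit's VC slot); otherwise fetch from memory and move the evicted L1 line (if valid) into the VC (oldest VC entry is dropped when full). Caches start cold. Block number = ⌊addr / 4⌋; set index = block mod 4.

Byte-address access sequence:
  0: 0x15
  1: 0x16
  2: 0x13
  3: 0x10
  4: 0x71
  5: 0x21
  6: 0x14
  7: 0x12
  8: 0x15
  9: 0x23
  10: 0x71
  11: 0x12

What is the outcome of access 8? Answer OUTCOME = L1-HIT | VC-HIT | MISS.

#0 0x15→b5/s1 MISS; vc=[]
#1 0x16→b5/s1 L1-HIT; vc=[]
#2 0x13→b4/s0 MISS; vc=[]
#3 0x10→b4/s0 L1-HIT; vc=[]
#4 0x71→b28/s0 MISS; vc=[4]
#5 0x21→b8/s0 MISS; vc=[4,28]
#6 0x14→b5/s1 L1-HIT; vc=[4,28]
#7 0x12→b4/s0 VC-HIT; vc=[8,28]
#8 0x15→b5/s1 L1-HIT; vc=[8,28]
#9 0x23→b8/s0 VC-HIT; vc=[4,28]
#10 0x71→b28/s0 VC-HIT; vc=[4,8]
#11 0x12→b4/s0 VC-HIT; vc=[28,8]

OUTCOME = L1-HIT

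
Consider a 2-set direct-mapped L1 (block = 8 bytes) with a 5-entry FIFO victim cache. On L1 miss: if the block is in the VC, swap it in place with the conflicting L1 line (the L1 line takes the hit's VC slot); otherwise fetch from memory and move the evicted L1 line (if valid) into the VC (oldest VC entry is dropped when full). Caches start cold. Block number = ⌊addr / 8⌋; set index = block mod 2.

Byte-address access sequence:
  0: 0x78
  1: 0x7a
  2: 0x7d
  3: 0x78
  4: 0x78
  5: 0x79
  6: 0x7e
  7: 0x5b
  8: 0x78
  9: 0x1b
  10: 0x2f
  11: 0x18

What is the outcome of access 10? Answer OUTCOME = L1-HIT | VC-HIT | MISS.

OUTCOME = MISS

  [0] addr=0x78 blk=15 s=1: MISS | VC []
  [1] addr=0x7a blk=15 s=1: L1-HIT | VC []
  [2] addr=0x7d blk=15 s=1: L1-HIT | VC []
  [3] addr=0x78 blk=15 s=1: L1-HIT | VC []
  [4] addr=0x78 blk=15 s=1: L1-HIT | VC []
  [5] addr=0x79 blk=15 s=1: L1-HIT | VC []
  [6] addr=0x7e blk=15 s=1: L1-HIT | VC []
  [7] addr=0x5b blk=11 s=1: MISS | VC [15]
  [8] addr=0x78 blk=15 s=1: VC-HIT | VC [11]
  [9] addr=0x1b blk=3 s=1: MISS | VC [11, 15]
  [10] addr=0x2f blk=5 s=1: MISS | VC [11, 15, 3]
  [11] addr=0x18 blk=3 s=1: VC-HIT | VC [11, 15, 5]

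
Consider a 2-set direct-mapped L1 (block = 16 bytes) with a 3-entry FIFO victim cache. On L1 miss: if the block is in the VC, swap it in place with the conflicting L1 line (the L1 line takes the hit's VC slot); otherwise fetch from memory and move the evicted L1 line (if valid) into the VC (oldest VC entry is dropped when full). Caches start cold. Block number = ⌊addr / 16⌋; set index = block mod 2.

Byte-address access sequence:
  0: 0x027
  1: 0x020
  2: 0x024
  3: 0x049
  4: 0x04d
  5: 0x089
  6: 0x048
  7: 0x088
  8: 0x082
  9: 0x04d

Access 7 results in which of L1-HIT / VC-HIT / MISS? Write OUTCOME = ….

  [0] addr=0x27 blk=2 s=0: MISS | VC []
  [1] addr=0x20 blk=2 s=0: L1-HIT | VC []
  [2] addr=0x24 blk=2 s=0: L1-HIT | VC []
  [3] addr=0x49 blk=4 s=0: MISS | VC [2]
  [4] addr=0x4d blk=4 s=0: L1-HIT | VC [2]
  [5] addr=0x89 blk=8 s=0: MISS | VC [2, 4]
  [6] addr=0x48 blk=4 s=0: VC-HIT | VC [2, 8]
  [7] addr=0x88 blk=8 s=0: VC-HIT | VC [2, 4]
  [8] addr=0x82 blk=8 s=0: L1-HIT | VC [2, 4]
  [9] addr=0x4d blk=4 s=0: VC-HIT | VC [2, 8]

OUTCOME = VC-HIT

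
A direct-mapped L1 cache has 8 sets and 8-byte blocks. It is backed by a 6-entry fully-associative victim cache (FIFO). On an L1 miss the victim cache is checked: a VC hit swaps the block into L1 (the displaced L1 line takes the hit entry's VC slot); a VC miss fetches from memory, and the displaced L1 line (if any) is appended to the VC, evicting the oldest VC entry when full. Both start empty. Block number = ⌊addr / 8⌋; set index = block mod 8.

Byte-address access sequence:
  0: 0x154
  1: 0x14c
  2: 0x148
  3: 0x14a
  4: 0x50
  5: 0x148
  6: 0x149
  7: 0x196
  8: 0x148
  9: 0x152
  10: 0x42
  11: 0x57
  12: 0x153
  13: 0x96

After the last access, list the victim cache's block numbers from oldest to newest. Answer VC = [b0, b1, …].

  [0] addr=0x154 blk=42 s=2: MISS | VC []
  [1] addr=0x14c blk=41 s=1: MISS | VC []
  [2] addr=0x148 blk=41 s=1: L1-HIT | VC []
  [3] addr=0x14a blk=41 s=1: L1-HIT | VC []
  [4] addr=0x50 blk=10 s=2: MISS | VC [42]
  [5] addr=0x148 blk=41 s=1: L1-HIT | VC [42]
  [6] addr=0x149 blk=41 s=1: L1-HIT | VC [42]
  [7] addr=0x196 blk=50 s=2: MISS | VC [42, 10]
  [8] addr=0x148 blk=41 s=1: L1-HIT | VC [42, 10]
  [9] addr=0x152 blk=42 s=2: VC-HIT | VC [50, 10]
  [10] addr=0x42 blk=8 s=0: MISS | VC [50, 10]
  [11] addr=0x57 blk=10 s=2: VC-HIT | VC [50, 42]
  [12] addr=0x153 blk=42 s=2: VC-HIT | VC [50, 10]
  [13] addr=0x96 blk=18 s=2: MISS | VC [50, 10, 42]

VC = [50, 10, 42]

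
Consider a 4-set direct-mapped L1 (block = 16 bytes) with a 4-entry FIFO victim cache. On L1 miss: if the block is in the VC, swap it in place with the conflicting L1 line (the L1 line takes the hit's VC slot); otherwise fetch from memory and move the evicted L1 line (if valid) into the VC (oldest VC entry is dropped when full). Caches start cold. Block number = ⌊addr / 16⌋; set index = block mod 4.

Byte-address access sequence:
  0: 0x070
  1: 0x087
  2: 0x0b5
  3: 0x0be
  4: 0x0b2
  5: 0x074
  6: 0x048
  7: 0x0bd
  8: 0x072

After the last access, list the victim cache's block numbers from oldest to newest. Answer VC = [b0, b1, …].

VC = [11, 8]

#0 0x70→b7/s3 MISS; vc=[]
#1 0x87→b8/s0 MISS; vc=[]
#2 0xb5→b11/s3 MISS; vc=[7]
#3 0xbe→b11/s3 L1-HIT; vc=[7]
#4 0xb2→b11/s3 L1-HIT; vc=[7]
#5 0x74→b7/s3 VC-HIT; vc=[11]
#6 0x48→b4/s0 MISS; vc=[11,8]
#7 0xbd→b11/s3 VC-HIT; vc=[7,8]
#8 0x72→b7/s3 VC-HIT; vc=[11,8]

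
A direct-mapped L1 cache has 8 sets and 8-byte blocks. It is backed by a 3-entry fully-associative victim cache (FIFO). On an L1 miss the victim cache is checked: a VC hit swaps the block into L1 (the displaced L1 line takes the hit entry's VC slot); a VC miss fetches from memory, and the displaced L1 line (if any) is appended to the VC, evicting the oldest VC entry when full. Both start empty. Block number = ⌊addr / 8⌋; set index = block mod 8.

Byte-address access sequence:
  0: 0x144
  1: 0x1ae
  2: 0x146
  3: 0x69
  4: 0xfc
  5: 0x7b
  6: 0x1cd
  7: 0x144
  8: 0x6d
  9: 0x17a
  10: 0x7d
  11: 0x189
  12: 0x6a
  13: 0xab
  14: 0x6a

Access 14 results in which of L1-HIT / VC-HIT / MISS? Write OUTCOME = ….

#0 0x144→b40/s0 MISS; vc=[]
#1 0x1ae→b53/s5 MISS; vc=[]
#2 0x146→b40/s0 L1-HIT; vc=[]
#3 0x69→b13/s5 MISS; vc=[53]
#4 0xfc→b31/s7 MISS; vc=[53]
#5 0x7b→b15/s7 MISS; vc=[53,31]
#6 0x1cd→b57/s1 MISS; vc=[53,31]
#7 0x144→b40/s0 L1-HIT; vc=[53,31]
#8 0x6d→b13/s5 L1-HIT; vc=[53,31]
#9 0x17a→b47/s7 MISS; vc=[53,31,15]
#10 0x7d→b15/s7 VC-HIT; vc=[53,31,47]
#11 0x189→b49/s1 MISS; vc=[31,47,57]
#12 0x6a→b13/s5 L1-HIT; vc=[31,47,57]
#13 0xab→b21/s5 MISS; vc=[47,57,13]
#14 0x6a→b13/s5 VC-HIT; vc=[47,57,21]

OUTCOME = VC-HIT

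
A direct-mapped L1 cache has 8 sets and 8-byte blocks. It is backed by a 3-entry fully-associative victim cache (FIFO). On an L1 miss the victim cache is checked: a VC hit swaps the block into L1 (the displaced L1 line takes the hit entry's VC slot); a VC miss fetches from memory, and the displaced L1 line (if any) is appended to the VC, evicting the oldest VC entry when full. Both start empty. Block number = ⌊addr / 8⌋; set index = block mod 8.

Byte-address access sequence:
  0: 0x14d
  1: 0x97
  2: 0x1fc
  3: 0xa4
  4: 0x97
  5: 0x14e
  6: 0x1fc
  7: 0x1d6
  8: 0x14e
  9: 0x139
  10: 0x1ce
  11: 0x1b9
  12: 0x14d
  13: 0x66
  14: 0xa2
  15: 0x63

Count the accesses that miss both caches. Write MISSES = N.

MISSES = 9

  [0] addr=0x14d blk=41 s=1: MISS | VC []
  [1] addr=0x97 blk=18 s=2: MISS | VC []
  [2] addr=0x1fc blk=63 s=7: MISS | VC []
  [3] addr=0xa4 blk=20 s=4: MISS | VC []
  [4] addr=0x97 blk=18 s=2: L1-HIT | VC []
  [5] addr=0x14e blk=41 s=1: L1-HIT | VC []
  [6] addr=0x1fc blk=63 s=7: L1-HIT | VC []
  [7] addr=0x1d6 blk=58 s=2: MISS | VC [18]
  [8] addr=0x14e blk=41 s=1: L1-HIT | VC [18]
  [9] addr=0x139 blk=39 s=7: MISS | VC [18, 63]
  [10] addr=0x1ce blk=57 s=1: MISS | VC [18, 63, 41]
  [11] addr=0x1b9 blk=55 s=7: MISS | VC [63, 41, 39]
  [12] addr=0x14d blk=41 s=1: VC-HIT | VC [63, 57, 39]
  [13] addr=0x66 blk=12 s=4: MISS | VC [57, 39, 20]
  [14] addr=0xa2 blk=20 s=4: VC-HIT | VC [57, 39, 12]
  [15] addr=0x63 blk=12 s=4: VC-HIT | VC [57, 39, 20]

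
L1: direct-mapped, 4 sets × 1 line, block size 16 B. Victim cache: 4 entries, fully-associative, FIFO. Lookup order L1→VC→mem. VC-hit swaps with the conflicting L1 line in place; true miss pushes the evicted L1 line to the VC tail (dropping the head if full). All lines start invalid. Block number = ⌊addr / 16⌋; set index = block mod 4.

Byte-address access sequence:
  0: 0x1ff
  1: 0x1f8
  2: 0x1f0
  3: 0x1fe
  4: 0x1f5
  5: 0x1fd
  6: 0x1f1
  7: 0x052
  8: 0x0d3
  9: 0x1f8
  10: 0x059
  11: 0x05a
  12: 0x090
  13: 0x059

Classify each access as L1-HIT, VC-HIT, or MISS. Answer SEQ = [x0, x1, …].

0: 0x1ff (blk 31, set 3) → MISS  vc=[]
1: 0x1f8 (blk 31, set 3) → L1-HIT  vc=[]
2: 0x1f0 (blk 31, set 3) → L1-HIT  vc=[]
3: 0x1fe (blk 31, set 3) → L1-HIT  vc=[]
4: 0x1f5 (blk 31, set 3) → L1-HIT  vc=[]
5: 0x1fd (blk 31, set 3) → L1-HIT  vc=[]
6: 0x1f1 (blk 31, set 3) → L1-HIT  vc=[]
7: 0x52 (blk 5, set 1) → MISS  vc=[]
8: 0xd3 (blk 13, set 1) → MISS  vc=[5]
9: 0x1f8 (blk 31, set 3) → L1-HIT  vc=[5]
10: 0x59 (blk 5, set 1) → VC-HIT  vc=[13]
11: 0x5a (blk 5, set 1) → L1-HIT  vc=[13]
12: 0x90 (blk 9, set 1) → MISS  vc=[13, 5]
13: 0x59 (blk 5, set 1) → VC-HIT  vc=[13, 9]

SEQ = [MISS, L1-HIT, L1-HIT, L1-HIT, L1-HIT, L1-HIT, L1-HIT, MISS, MISS, L1-HIT, VC-HIT, L1-HIT, MISS, VC-HIT]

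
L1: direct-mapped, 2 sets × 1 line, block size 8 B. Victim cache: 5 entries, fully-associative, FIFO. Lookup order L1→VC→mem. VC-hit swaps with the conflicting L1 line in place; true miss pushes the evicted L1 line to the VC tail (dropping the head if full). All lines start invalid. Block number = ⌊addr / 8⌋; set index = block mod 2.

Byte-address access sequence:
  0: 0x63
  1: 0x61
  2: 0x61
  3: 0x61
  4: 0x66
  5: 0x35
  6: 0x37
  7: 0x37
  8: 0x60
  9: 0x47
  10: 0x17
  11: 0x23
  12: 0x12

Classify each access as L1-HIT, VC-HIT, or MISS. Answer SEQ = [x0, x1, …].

  [0] addr=0x63 blk=12 s=0: MISS | VC []
  [1] addr=0x61 blk=12 s=0: L1-HIT | VC []
  [2] addr=0x61 blk=12 s=0: L1-HIT | VC []
  [3] addr=0x61 blk=12 s=0: L1-HIT | VC []
  [4] addr=0x66 blk=12 s=0: L1-HIT | VC []
  [5] addr=0x35 blk=6 s=0: MISS | VC [12]
  [6] addr=0x37 blk=6 s=0: L1-HIT | VC [12]
  [7] addr=0x37 blk=6 s=0: L1-HIT | VC [12]
  [8] addr=0x60 blk=12 s=0: VC-HIT | VC [6]
  [9] addr=0x47 blk=8 s=0: MISS | VC [6, 12]
  [10] addr=0x17 blk=2 s=0: MISS | VC [6, 12, 8]
  [11] addr=0x23 blk=4 s=0: MISS | VC [6, 12, 8, 2]
  [12] addr=0x12 blk=2 s=0: VC-HIT | VC [6, 12, 8, 4]

SEQ = [MISS, L1-HIT, L1-HIT, L1-HIT, L1-HIT, MISS, L1-HIT, L1-HIT, VC-HIT, MISS, MISS, MISS, VC-HIT]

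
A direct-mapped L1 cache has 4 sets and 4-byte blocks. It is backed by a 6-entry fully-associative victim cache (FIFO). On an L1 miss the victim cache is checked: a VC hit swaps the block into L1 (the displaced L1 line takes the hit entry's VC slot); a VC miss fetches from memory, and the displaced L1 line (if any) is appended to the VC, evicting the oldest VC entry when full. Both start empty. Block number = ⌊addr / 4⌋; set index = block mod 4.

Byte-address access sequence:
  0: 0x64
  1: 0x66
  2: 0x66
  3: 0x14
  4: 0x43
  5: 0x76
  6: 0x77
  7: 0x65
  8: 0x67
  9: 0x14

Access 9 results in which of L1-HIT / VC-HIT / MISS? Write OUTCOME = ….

OUTCOME = VC-HIT

#0 0x64→b25/s1 MISS; vc=[]
#1 0x66→b25/s1 L1-HIT; vc=[]
#2 0x66→b25/s1 L1-HIT; vc=[]
#3 0x14→b5/s1 MISS; vc=[25]
#4 0x43→b16/s0 MISS; vc=[25]
#5 0x76→b29/s1 MISS; vc=[25,5]
#6 0x77→b29/s1 L1-HIT; vc=[25,5]
#7 0x65→b25/s1 VC-HIT; vc=[29,5]
#8 0x67→b25/s1 L1-HIT; vc=[29,5]
#9 0x14→b5/s1 VC-HIT; vc=[29,25]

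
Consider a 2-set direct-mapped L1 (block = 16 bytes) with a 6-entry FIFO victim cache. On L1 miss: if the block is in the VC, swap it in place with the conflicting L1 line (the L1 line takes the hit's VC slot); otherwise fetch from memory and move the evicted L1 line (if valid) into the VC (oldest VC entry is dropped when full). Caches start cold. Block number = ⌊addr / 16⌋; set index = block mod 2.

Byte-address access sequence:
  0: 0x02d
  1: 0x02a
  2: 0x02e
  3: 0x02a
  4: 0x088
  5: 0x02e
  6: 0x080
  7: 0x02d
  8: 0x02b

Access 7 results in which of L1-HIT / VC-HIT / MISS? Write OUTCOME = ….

#0 0x2d→b2/s0 MISS; vc=[]
#1 0x2a→b2/s0 L1-HIT; vc=[]
#2 0x2e→b2/s0 L1-HIT; vc=[]
#3 0x2a→b2/s0 L1-HIT; vc=[]
#4 0x88→b8/s0 MISS; vc=[2]
#5 0x2e→b2/s0 VC-HIT; vc=[8]
#6 0x80→b8/s0 VC-HIT; vc=[2]
#7 0x2d→b2/s0 VC-HIT; vc=[8]
#8 0x2b→b2/s0 L1-HIT; vc=[8]

OUTCOME = VC-HIT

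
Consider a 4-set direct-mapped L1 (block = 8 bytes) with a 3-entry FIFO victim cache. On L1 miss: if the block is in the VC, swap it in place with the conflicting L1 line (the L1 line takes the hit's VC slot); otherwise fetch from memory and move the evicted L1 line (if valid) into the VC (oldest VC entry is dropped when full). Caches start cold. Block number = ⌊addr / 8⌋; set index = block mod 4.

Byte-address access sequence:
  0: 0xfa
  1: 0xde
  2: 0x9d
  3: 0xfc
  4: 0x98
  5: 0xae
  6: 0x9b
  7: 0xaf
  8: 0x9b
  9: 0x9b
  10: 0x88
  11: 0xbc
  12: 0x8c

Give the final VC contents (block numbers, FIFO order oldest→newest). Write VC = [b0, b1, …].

#0 0xfa→b31/s3 MISS; vc=[]
#1 0xde→b27/s3 MISS; vc=[31]
#2 0x9d→b19/s3 MISS; vc=[31,27]
#3 0xfc→b31/s3 VC-HIT; vc=[19,27]
#4 0x98→b19/s3 VC-HIT; vc=[31,27]
#5 0xae→b21/s1 MISS; vc=[31,27]
#6 0x9b→b19/s3 L1-HIT; vc=[31,27]
#7 0xaf→b21/s1 L1-HIT; vc=[31,27]
#8 0x9b→b19/s3 L1-HIT; vc=[31,27]
#9 0x9b→b19/s3 L1-HIT; vc=[31,27]
#10 0x88→b17/s1 MISS; vc=[31,27,21]
#11 0xbc→b23/s3 MISS; vc=[27,21,19]
#12 0x8c→b17/s1 L1-HIT; vc=[27,21,19]

VC = [27, 21, 19]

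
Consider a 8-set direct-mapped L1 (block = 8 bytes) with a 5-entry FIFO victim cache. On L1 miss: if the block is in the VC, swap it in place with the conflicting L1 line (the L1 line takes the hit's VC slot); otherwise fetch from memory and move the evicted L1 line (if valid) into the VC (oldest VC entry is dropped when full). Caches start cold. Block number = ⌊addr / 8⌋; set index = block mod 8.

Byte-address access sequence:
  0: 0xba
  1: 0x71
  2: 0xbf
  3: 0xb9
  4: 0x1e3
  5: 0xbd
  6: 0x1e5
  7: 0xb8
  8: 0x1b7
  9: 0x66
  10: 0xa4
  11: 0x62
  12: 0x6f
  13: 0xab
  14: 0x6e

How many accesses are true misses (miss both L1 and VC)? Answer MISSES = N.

MISSES = 8

#0 0xba→b23/s7 MISS; vc=[]
#1 0x71→b14/s6 MISS; vc=[]
#2 0xbf→b23/s7 L1-HIT; vc=[]
#3 0xb9→b23/s7 L1-HIT; vc=[]
#4 0x1e3→b60/s4 MISS; vc=[]
#5 0xbd→b23/s7 L1-HIT; vc=[]
#6 0x1e5→b60/s4 L1-HIT; vc=[]
#7 0xb8→b23/s7 L1-HIT; vc=[]
#8 0x1b7→b54/s6 MISS; vc=[14]
#9 0x66→b12/s4 MISS; vc=[14,60]
#10 0xa4→b20/s4 MISS; vc=[14,60,12]
#11 0x62→b12/s4 VC-HIT; vc=[14,60,20]
#12 0x6f→b13/s5 MISS; vc=[14,60,20]
#13 0xab→b21/s5 MISS; vc=[14,60,20,13]
#14 0x6e→b13/s5 VC-HIT; vc=[14,60,20,21]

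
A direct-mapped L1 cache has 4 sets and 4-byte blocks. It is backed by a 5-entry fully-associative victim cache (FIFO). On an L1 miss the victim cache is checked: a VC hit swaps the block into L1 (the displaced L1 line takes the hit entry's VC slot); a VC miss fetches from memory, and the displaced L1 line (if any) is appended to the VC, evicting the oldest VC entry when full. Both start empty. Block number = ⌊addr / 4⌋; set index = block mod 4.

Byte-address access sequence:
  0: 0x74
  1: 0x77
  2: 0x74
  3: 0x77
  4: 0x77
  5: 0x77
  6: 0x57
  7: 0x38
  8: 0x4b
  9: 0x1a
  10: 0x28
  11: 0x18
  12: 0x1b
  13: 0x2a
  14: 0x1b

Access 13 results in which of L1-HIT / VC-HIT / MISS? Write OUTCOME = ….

  [0] addr=0x74 blk=29 s=1: MISS | VC []
  [1] addr=0x77 blk=29 s=1: L1-HIT | VC []
  [2] addr=0x74 blk=29 s=1: L1-HIT | VC []
  [3] addr=0x77 blk=29 s=1: L1-HIT | VC []
  [4] addr=0x77 blk=29 s=1: L1-HIT | VC []
  [5] addr=0x77 blk=29 s=1: L1-HIT | VC []
  [6] addr=0x57 blk=21 s=1: MISS | VC [29]
  [7] addr=0x38 blk=14 s=2: MISS | VC [29]
  [8] addr=0x4b blk=18 s=2: MISS | VC [29, 14]
  [9] addr=0x1a blk=6 s=2: MISS | VC [29, 14, 18]
  [10] addr=0x28 blk=10 s=2: MISS | VC [29, 14, 18, 6]
  [11] addr=0x18 blk=6 s=2: VC-HIT | VC [29, 14, 18, 10]
  [12] addr=0x1b blk=6 s=2: L1-HIT | VC [29, 14, 18, 10]
  [13] addr=0x2a blk=10 s=2: VC-HIT | VC [29, 14, 18, 6]
  [14] addr=0x1b blk=6 s=2: VC-HIT | VC [29, 14, 18, 10]

OUTCOME = VC-HIT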